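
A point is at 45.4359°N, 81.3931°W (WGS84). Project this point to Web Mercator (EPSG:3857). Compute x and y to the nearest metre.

Web Mercator is spherical with R = a = 6378137 m.
x = R·λ = 6378137 × -1.420577583 = -9060638.446 m.
y = R·ln tan(π/4 + φ/2) = 6378137 × 0.892174009 = 5690408.060 m.

x -9060638 m, y 5690408 m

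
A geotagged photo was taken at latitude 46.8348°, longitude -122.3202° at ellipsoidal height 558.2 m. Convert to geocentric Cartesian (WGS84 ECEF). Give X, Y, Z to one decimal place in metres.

WGS84: a = 6378137 m, e² = 0.006694380; N(φ) = a/√(1−e²sin²φ) = 6389525.038 m.
X = (N+h)·cosφ·cosλ = -2337214.740 m; Y = (N+h)·cosφ·sinλ = -3694223.902 m; Z = (N(1−e²)+h)·sinφ = 4629627.578 m.

X -2337214.7 m, Y -3694223.9 m, Z 4629627.6 m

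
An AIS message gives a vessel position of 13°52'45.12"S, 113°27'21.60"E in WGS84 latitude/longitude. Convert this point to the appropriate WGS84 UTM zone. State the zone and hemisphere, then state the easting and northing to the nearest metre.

Zone 49S: E 765436 m, N 8464268 m

Longitude 113.4560° lies in the 6° band [108°, 114°), giving zone 49; latitude is south of the equator, so 49S.
Zone 49 central meridian λ₀ = 6×49 − 183 = 111°; Δλ = +2.4560°.
Transverse Mercator on WGS84 with k₀ = 0.9996 gives E = 765435.733 m, N = 8464268.245 m.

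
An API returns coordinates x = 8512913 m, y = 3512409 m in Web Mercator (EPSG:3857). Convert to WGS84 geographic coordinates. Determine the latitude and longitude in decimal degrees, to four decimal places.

lat 30.0689°, lon 76.4728°

R = 6378137 m. λ = x/R = 76.47279860°.
φ = 2·arctan(exp(y/R)) − 90° = 2·arctan(1.73446) − 90° = 30.06889709°.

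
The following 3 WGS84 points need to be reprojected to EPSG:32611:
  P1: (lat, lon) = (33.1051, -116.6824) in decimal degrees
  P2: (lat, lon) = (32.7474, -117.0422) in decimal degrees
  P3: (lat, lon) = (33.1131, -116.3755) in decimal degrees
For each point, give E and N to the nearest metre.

P1: E 529634 m, N 3662983 m; P2: E 496047 m, N 3623285 m; P3: E 558264 m, N 3663999 m

UTM zone 11N: λ₀ = -117°, k₀ = 0.9996.
P1 (33.1051°, -116.6824°) → (529633.705, 3662983.297) m.
P2 (32.7474°, -117.0422°) → (496046.657, 3623285.038) m.
P3 (33.1131°, -116.3755°) → (558264.112, 3663998.802) m.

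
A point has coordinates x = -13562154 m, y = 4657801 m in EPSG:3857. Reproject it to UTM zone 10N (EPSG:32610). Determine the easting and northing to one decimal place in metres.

E 601870.1 m, N 4267789.1 m

Web Mercator inverse (R = 6378137 m) → φ = 38.55270199°, λ = -121.83090224°.
UTM 10N forward: E = 601870.109 m, N = 4267789.131 m.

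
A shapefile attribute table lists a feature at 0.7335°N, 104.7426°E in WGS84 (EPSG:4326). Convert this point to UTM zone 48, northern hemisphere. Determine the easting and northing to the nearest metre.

Zone 48 central meridian λ₀ = 6×48 − 183 = 105°; Δλ = -0.2574°.
Transverse Mercator on WGS84 with k₀ = 0.9996 gives E = 471360.059 m, N = 81074.657 m.

E 471360 m, N 81075 m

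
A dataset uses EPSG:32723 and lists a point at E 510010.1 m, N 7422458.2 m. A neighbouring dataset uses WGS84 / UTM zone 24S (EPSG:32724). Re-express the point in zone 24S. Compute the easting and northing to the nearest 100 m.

E -104200 m, N 7410100 m

UTM 23S → geographic: φ = -23.30729972°, λ = -44.90209990°.
UTM 24S (λ₀ = -39°) forward: E = -104217.248 m, N = 7410118.642 m.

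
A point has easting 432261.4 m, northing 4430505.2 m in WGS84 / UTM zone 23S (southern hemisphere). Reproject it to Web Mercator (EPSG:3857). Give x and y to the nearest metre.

Unproject from UTM 23S (λ₀ = -45°) → φ = -50.27369962°, λ = -45.95059989°.
Web Mercator (R = 6378137 m): x = -5115197.381 m, y = -6493811.412 m.

x -5115197 m, y -6493811 m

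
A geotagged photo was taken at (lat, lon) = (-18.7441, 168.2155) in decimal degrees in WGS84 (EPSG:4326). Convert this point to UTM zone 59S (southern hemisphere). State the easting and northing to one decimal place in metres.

E 206394.3 m, N 7925193.1 m

Zone 59 central meridian λ₀ = 6×59 − 183 = 171°; Δλ = -2.7845°.
Transverse Mercator on WGS84 with k₀ = 0.9996 gives E = 206394.251 m, N = 7925193.059 m.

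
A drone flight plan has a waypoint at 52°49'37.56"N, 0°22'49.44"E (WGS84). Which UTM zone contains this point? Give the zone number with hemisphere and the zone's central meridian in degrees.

Zone 31N, central meridian 3°

UTM zone = ⌊(λ + 180)/6⌋ + 1; 0.3804° ∈ [0°, 6°) → zone 31.
Hemisphere: N (φ ≥ 0).
Central meridian λ₀ = 6×31 − 183 = 3°.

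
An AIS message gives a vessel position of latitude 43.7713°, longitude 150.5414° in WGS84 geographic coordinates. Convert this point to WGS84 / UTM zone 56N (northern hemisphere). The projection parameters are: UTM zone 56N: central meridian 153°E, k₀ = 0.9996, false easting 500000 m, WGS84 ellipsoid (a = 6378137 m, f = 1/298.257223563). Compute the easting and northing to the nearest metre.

Zone 56 central meridian λ₀ = 6×56 − 183 = 153°; Δλ = -2.4586°.
Transverse Mercator on WGS84 with k₀ = 0.9996 gives E = 302125.650 m, N = 4849410.004 m.

E 302126 m, N 4849410 m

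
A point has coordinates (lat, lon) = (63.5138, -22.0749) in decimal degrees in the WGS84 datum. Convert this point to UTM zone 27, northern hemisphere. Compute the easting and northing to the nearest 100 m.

E 446500 m, N 7043300 m

Zone 27 central meridian λ₀ = 6×27 − 183 = -21°; Δλ = -1.0749°.
Transverse Mercator on WGS84 with k₀ = 0.9996 gives E = 446514.578 m, N = 7043286.463 m.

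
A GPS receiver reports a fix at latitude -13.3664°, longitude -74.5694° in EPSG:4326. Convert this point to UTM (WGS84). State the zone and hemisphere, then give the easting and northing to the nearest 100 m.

Longitude -74.5694° lies in the 6° band [-78°, -72°), giving zone 18; latitude is south of the equator, so 18S.
Zone 18 central meridian λ₀ = 6×18 − 183 = -75°; Δλ = +0.4306°.
Transverse Mercator on WGS84 with k₀ = 0.9996 gives E = 546625.795 m, N = 8522304.402 m.

Zone 18S: E 546600 m, N 8522300 m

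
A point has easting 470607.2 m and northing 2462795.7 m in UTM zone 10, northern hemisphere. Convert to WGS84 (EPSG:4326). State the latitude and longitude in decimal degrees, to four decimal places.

lat 22.2705°, lon -123.2853°

Zone 10N: λ₀ = -123°, k₀ = 0.9996, false easting 500000 m.
Meridian distance M = (N − FN)/k₀ = 2463781.2 m.
Inverse transverse Mercator on WGS84 gives φ = 22.27049960°, λ = -123.28529982°.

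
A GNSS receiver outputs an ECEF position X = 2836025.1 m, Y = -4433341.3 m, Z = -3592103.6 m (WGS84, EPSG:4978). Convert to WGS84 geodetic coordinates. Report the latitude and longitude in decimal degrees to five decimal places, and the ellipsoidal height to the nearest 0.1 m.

λ = atan2(Y, X) = -57.39279976°; p = √(X²+Y²) = 5262846.5 m.
Bowring's method on WGS84 (a = 6378137 m, b = 6356752.314 m) gives φ = -34.49450024°, h = 555.283 m.

lat -34.49450°, lon -57.39280°, h 555.3 m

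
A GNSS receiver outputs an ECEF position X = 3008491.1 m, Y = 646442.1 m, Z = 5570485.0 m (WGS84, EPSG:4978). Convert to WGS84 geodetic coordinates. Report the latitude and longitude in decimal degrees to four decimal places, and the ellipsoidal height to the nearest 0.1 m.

lat 61.2461°, lon 12.1269°, h 2166.0 m

λ = atan2(Y, X) = 12.12689929°; p = √(X²+Y²) = 3077158.8 m.
Bowring's method on WGS84 (a = 6378137 m, b = 6356752.314 m) gives φ = 61.24609969°, h = 2166.008 m.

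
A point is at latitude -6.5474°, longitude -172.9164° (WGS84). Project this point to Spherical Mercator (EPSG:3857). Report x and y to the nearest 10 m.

x -19248970 m, y -730440 m

Web Mercator is spherical with R = a = 6378137 m.
x = R·λ = 6378137 × -3.017960511 = -19248965.598 m.
y = R·ln tan(π/4 + φ/2) = 6378137 × -0.114523209 = -730444.718 m.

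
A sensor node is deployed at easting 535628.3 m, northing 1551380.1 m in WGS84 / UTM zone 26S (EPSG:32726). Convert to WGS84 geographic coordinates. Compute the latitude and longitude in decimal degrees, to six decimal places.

lat -76.116800°, lon -25.669702°

Zone 26S: λ₀ = -27°, k₀ = 0.9996, false easting 500000 m, false northing 10000000 m.
Meridian distance M = (N − FN)/k₀ = -8452000.7 m.
Inverse transverse Mercator on WGS84 gives φ = -76.11679995°, λ = -25.66970169°.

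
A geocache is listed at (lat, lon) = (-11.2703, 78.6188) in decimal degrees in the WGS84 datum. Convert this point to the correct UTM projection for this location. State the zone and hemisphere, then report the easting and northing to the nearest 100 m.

Longitude 78.6188° lies in the 6° band [78°, 84°), giving zone 44; latitude is south of the equator, so 44S.
Zone 44 central meridian λ₀ = 6×44 − 183 = 81°; Δλ = -2.3812°.
Transverse Mercator on WGS84 with k₀ = 0.9996 gives E = 240038.853 m, N = 8753076.903 m.

Zone 44S: E 240000 m, N 8753100 m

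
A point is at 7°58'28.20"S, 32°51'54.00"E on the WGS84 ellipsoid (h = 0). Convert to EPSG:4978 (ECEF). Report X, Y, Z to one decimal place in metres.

X 5305861.8 m, Y 3427920.1 m, Z -878987.1 m

WGS84: a = 6378137 m, e² = 0.006694380; N(φ) = a/√(1−e²sin²φ) = 6378547.934 m.
X = (N+h)·cosφ·cosλ = 5305861.840 m; Y = (N+h)·cosφ·sinλ = 3427920.126 m; Z = (N(1−e²)+h)·sinφ = -878987.075 m.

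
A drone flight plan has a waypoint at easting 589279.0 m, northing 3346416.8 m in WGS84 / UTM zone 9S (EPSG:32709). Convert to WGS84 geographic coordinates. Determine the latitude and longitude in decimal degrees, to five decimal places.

lat -60.00980°, lon -127.39880°

Zone 9S: λ₀ = -129°, k₀ = 0.9996, false easting 500000 m, false northing 10000000 m.
Meridian distance M = (N − FN)/k₀ = -6656245.7 m.
Inverse transverse Mercator on WGS84 gives φ = -60.00980020°, λ = -127.39879995°.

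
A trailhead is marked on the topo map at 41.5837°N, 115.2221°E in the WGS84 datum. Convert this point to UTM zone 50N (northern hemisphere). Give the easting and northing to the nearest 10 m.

E 351800 m, N 4605080 m

Zone 50 central meridian λ₀ = 6×50 − 183 = 117°; Δλ = -1.7779°.
Transverse Mercator on WGS84 with k₀ = 0.9996 gives E = 351799.885 m, N = 4605082.958 m.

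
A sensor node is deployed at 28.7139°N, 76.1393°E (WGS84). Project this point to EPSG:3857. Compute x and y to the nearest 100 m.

x 8475800 m, y 3339300 m

Web Mercator is spherical with R = a = 6378137 m.
x = R·λ = 6378137 × 1.328881475 = 8475788.105 m.
y = R·ln tan(π/4 + φ/2) = 6378137 × 0.523551323 = 3339282.067 m.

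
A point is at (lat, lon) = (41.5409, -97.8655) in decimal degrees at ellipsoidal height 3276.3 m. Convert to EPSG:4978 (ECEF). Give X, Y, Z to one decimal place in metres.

X -654601.8 m, Y -4738417.0 m, Z 4209746.0 m

WGS84: a = 6378137 m, e² = 0.006694380; N(φ) = a/√(1−e²sin²φ) = 6387546.442 m.
X = (N+h)·cosφ·cosλ = -654601.808 m; Y = (N+h)·cosφ·sinλ = -4738416.951 m; Z = (N(1−e²)+h)·sinφ = 4209746.021 m.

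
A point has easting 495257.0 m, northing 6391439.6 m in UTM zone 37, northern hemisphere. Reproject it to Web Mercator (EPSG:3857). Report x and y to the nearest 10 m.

x 4332610 m, y 7897310 m

Unproject from UTM 37N (λ₀ = 39°) → φ = 57.66519993°, λ = 38.92049934°.
Web Mercator (R = 6378137 m): x = 4332610.168 m, y = 7897312.908 m.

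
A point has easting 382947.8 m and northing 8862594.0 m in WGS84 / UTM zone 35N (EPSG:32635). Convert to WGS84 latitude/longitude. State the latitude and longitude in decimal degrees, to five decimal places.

Zone 35N: λ₀ = 27°, k₀ = 0.9996, false easting 500000 m.
Meridian distance M = (N − FN)/k₀ = 8866140.5 m.
Inverse transverse Mercator on WGS84 gives φ = 79.77650007°, λ = 21.08270079°.

lat 79.77650°, lon 21.08270°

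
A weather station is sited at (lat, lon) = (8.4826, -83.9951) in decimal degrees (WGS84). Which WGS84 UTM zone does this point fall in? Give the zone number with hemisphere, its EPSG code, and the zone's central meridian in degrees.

UTM zone = ⌊(λ + 180)/6⌋ + 1; -83.9951° ∈ [-84°, -78°) → zone 17.
Hemisphere: N (φ ≥ 0).
Central meridian λ₀ = 6×17 − 183 = -81°.
EPSG code: 32617.

Zone 17N (EPSG:32617), central meridian -81°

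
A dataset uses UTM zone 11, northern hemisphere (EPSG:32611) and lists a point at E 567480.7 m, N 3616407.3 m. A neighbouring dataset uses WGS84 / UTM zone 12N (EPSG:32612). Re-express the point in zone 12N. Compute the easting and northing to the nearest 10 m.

E 4700 m, N 3628520 m

UTM 11N → geographic: φ = 32.68329963°, λ = -116.28019957°.
UTM 12N (λ₀ = -111°) forward: E = 4697.013 m, N = 3628523.922 m.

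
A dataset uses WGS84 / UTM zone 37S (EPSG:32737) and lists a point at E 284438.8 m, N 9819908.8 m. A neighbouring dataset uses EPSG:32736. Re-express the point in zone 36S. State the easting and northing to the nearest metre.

UTM 37S → geographic: φ = -1.62839982°, λ = 37.06239982°.
UTM 36S (λ₀ = 33°) forward: E = 952243.068 m, N = 9819556.226 m.

E 952243 m, N 9819556 m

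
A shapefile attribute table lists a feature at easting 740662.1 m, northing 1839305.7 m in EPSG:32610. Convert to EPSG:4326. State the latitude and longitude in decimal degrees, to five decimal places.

lat 16.62390°, lon -120.74400°

Zone 10N: λ₀ = -123°, k₀ = 0.9996, false easting 500000 m.
Meridian distance M = (N − FN)/k₀ = 1840041.7 m.
Inverse transverse Mercator on WGS84 gives φ = 16.62389977°, λ = -120.74400019°.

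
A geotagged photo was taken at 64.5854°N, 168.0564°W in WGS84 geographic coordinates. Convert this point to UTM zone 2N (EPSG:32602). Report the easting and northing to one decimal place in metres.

Zone 2 central meridian λ₀ = 6×2 − 183 = -171°; Δλ = +2.9436°.
Transverse Mercator on WGS84 with k₀ = 0.9996 gives E = 640918.931 m, N = 7165520.099 m.

E 640918.9 m, N 7165520.1 m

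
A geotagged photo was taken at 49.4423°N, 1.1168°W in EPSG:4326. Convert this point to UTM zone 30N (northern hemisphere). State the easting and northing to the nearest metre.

E 636514 m, N 5478331 m

Zone 30 central meridian λ₀ = 6×30 − 183 = -3°; Δλ = +1.8832°.
Transverse Mercator on WGS84 with k₀ = 0.9996 gives E = 636514.442 m, N = 5478330.839 m.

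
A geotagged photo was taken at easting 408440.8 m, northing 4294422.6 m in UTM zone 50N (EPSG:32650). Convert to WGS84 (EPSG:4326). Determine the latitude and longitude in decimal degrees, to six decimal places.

lat 38.793800°, lon 115.945700°

Zone 50N: λ₀ = 117°, k₀ = 0.9996, false easting 500000 m.
Meridian distance M = (N − FN)/k₀ = 4296141.1 m.
Inverse transverse Mercator on WGS84 gives φ = 38.79380036°, λ = 115.94569993°.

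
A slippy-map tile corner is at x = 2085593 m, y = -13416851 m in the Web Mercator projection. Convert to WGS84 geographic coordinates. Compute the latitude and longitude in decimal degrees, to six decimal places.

R = 6378137 m. λ = x/R = 18.73520068°.
φ = 2·arctan(exp(y/R)) − 90° = 2·arctan(0.12202) − 90° = -76.08630029°.

lat -76.086300°, lon 18.735201°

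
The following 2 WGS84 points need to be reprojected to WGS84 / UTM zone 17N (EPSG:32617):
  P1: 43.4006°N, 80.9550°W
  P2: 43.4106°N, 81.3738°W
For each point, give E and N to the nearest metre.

P1: E 503644 m, N 4805303 m; P2: E 469736 m, N 4806481 m

UTM zone 17N: λ₀ = -81°, k₀ = 0.9996.
P1 (43.4006°, -80.9550°) → (503643.957, 4805303.291) m.
P2 (43.4106°, -81.3738°) → (469735.827, 4806480.715) m.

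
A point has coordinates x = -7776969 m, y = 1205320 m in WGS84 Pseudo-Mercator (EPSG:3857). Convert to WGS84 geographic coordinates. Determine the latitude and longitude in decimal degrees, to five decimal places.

lat 10.76370°, lon -69.86170°

R = 6378137 m. λ = x/R = -69.86170117°.
φ = 2·arctan(exp(y/R)) − 90° = 2·arctan(1.20801) − 90° = 10.76369711°.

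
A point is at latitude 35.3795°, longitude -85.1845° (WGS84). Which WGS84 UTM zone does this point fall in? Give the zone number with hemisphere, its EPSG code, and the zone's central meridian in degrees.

Zone 16N (EPSG:32616), central meridian -87°

UTM zone = ⌊(λ + 180)/6⌋ + 1; -85.1845° ∈ [-90°, -84°) → zone 16.
Hemisphere: N (φ ≥ 0).
Central meridian λ₀ = 6×16 − 183 = -87°.
EPSG code: 32616.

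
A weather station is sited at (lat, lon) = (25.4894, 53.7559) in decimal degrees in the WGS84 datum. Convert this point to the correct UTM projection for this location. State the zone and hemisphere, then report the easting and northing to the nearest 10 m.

Longitude 53.7559° lies in the 6° band [48°, 54°), giving zone 39; latitude is north of the equator, so 39N.
Zone 39 central meridian λ₀ = 6×39 − 183 = 51°; Δλ = +2.7559°.
Transverse Mercator on WGS84 with k₀ = 0.9996 gives E = 777053.117 m, N = 2822008.986 m.

Zone 39N: E 777050 m, N 2822010 m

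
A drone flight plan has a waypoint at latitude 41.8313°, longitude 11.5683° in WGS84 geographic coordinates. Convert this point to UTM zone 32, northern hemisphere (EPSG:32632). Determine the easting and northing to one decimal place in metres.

E 713269.4 m, N 4634235.0 m

Zone 32 central meridian λ₀ = 6×32 − 183 = 9°; Δλ = +2.5683°.
Transverse Mercator on WGS84 with k₀ = 0.9996 gives E = 713269.385 m, N = 4634234.993 m.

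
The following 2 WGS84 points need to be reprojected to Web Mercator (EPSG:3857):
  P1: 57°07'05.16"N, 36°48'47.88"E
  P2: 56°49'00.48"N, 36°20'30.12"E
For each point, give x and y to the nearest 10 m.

P1: x 4098040 m, y 7784300 m; P2: x 4045540 m, y 7722770 m

Web Mercator: x = R·λ, y = R·ln tan(π/4+φ/2), R = 6378137 m.
P1 (57.1181°, 36.8133°) → (4098037.810, 7784295.694) m.
P2 (56.8168°, 36.3417°) → (4045539.539, 7722766.000) m.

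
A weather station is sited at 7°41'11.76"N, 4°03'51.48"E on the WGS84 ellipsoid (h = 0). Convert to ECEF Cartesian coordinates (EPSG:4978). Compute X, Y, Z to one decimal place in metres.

X 6305307.9 m, Y 448021.4 m, Z 847443.7 m

WGS84: a = 6378137 m, e² = 0.006694380; N(φ) = a/√(1−e²sin²φ) = 6378518.970 m.
X = (N+h)·cosφ·cosλ = 6305307.885 m; Y = (N+h)·cosφ·sinλ = 448021.351 m; Z = (N(1−e²)+h)·sinφ = 847443.738 m.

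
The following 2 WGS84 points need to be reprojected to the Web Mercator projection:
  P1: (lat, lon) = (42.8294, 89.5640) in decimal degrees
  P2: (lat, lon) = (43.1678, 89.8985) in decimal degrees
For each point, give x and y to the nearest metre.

P1: x 9970219 m, y 5286041 m; P2: x 10007455 m, y 5337548 m

Web Mercator: x = R·λ, y = R·ln tan(π/4+φ/2), R = 6378137 m.
P1 (42.8294°, 89.5640°) → (9970218.873, 5286040.733) m.
P2 (43.1678°, 89.8985°) → (10007455.243, 5337547.695) m.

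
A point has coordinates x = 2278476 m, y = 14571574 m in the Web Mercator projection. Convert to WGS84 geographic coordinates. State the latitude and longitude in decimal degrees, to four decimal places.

R = 6378137 m. λ = x/R = 20.46789815°.
φ = 2·arctan(exp(y/R)) − 90° = 2·arctan(9.82188) − 90° = 78.37310031°.

lat 78.3731°, lon 20.4679°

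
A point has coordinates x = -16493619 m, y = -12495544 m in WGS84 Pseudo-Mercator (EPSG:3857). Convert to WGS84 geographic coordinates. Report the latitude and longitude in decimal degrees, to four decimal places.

lat -73.9504°, lon -148.1647°

R = 6378137 m. λ = x/R = -148.16470038°.
φ = 2·arctan(exp(y/R)) − 90° = 2·arctan(0.14098) − 90° = -73.95040043°.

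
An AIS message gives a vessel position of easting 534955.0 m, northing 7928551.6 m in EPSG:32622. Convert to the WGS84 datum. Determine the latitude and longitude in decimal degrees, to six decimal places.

lat 71.456100°, lon -50.015199°

Zone 22N: λ₀ = -51°, k₀ = 0.9996, false easting 500000 m.
Meridian distance M = (N − FN)/k₀ = 7931724.3 m.
Inverse transverse Mercator on WGS84 gives φ = 71.45610034°, λ = -50.01519863°.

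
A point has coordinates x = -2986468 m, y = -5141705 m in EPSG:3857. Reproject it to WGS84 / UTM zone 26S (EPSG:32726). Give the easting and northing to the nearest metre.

E 514282 m, N 5364510 m

Web Mercator inverse (R = 6378137 m) → φ = -41.87119791°, λ = -26.82789850°.
UTM 26S forward: E = 514281.746 m, N = 5364510.046 m.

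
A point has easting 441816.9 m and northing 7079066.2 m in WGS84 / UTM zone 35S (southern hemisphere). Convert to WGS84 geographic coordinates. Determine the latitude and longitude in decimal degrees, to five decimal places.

lat -26.40740°, lon 26.41660°

Zone 35S: λ₀ = 27°, k₀ = 0.9996, false easting 500000 m, false northing 10000000 m.
Meridian distance M = (N − FN)/k₀ = -2922102.6 m.
Inverse transverse Mercator on WGS84 gives φ = -26.40739969°, λ = 26.41659967°.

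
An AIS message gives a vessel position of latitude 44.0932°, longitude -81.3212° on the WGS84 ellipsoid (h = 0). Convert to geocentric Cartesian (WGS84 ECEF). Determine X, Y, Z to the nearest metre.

WGS84: a = 6378137 m, e² = 0.006694380; N(φ) = a/√(1−e²sin²φ) = 6388498.790 m.
X = (N+h)·cosφ·cosλ = 692348.260 m; Y = (N+h)·cosφ·sinλ = -4535739.851 m; Z = (N(1−e²)+h)·sinφ = 4415535.058 m.

X 692348 m, Y -4535740 m, Z 4415535 m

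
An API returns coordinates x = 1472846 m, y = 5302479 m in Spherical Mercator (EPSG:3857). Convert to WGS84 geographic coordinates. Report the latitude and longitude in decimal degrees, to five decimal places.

R = 6378137 m. λ = x/R = 13.23080073°.
φ = 2·arctan(exp(y/R)) − 90° = 2·arctan(2.29642) − 90° = 42.93760165°.

lat 42.93760°, lon 13.23080°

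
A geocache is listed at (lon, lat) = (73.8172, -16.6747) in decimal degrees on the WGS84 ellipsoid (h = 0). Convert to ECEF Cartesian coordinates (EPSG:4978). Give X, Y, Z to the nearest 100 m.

X 1703300 m, Y 5869500 m, Z -1818400 m

WGS84: a = 6378137 m, e² = 0.006694380; N(φ) = a/√(1−e²sin²φ) = 6379895.444 m.
X = (N+h)·cosφ·cosλ = 1703324.681 m; Y = (N+h)·cosφ·sinλ = 5869458.154 m; Z = (N(1−e²)+h)·sinφ = -1818376.611 m.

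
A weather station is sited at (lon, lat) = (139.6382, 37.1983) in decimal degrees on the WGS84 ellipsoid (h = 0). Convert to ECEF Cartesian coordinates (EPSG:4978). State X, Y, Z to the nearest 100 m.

X -3875900 m, Y 3294200 m, Z 3834900 m

WGS84: a = 6378137 m, e² = 0.006694380; N(φ) = a/√(1−e²sin²φ) = 6385954.595 m.
X = (N+h)·cosφ·cosλ = -3875928.125 m; Y = (N+h)·cosφ·sinλ = 3294220.045 m; Z = (N(1−e²)+h)·sinφ = 3834945.966 m.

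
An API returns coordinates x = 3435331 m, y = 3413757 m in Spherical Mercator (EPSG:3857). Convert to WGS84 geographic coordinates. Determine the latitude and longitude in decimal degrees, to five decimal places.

lat 29.29900°, lon 30.86010°

R = 6378137 m. λ = x/R = 30.86010343°.
φ = 2·arctan(exp(y/R)) − 90° = 2·arctan(1.70784) − 90° = 29.29899720°.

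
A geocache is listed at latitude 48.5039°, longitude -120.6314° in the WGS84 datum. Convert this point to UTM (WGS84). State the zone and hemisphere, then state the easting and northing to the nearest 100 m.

Longitude -120.6314° lies in the 6° band [-126°, -120°), giving zone 10; latitude is north of the equator, so 10N.
Zone 10 central meridian λ₀ = 6×10 − 183 = -123°; Δλ = +2.3686°.
Transverse Mercator on WGS84 with k₀ = 0.9996 gives E = 674953.413 m, N = 5375018.405 m.

Zone 10N: E 675000 m, N 5375000 m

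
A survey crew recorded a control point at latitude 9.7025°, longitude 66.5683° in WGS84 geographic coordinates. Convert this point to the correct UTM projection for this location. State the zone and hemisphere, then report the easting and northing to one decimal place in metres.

Longitude 66.5683° lies in the 6° band [66°, 72°), giving zone 42; latitude is north of the equator, so 42N.
Zone 42 central meridian λ₀ = 6×42 − 183 = 69°; Δλ = -2.4317°.
Transverse Mercator on WGS84 with k₀ = 0.9996 gives E = 233181.692 m, N = 1073474.800 m.

Zone 42N: E 233181.7 m, N 1073474.8 m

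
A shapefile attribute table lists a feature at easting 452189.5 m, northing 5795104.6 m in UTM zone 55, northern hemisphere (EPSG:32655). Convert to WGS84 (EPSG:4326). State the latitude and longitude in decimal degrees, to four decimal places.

lat 52.3042°, lon 146.2988°

Zone 55N: λ₀ = 147°, k₀ = 0.9996, false easting 500000 m.
Meridian distance M = (N − FN)/k₀ = 5797423.6 m.
Inverse transverse Mercator on WGS84 gives φ = 52.30420020°, λ = 146.29879982°.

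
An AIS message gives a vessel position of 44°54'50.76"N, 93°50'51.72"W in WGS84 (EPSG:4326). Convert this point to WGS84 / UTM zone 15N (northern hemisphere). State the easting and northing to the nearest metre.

E 433089 m, N 4973758 m

Zone 15 central meridian λ₀ = 6×15 − 183 = -93°; Δλ = -0.8477°.
Transverse Mercator on WGS84 with k₀ = 0.9996 gives E = 433088.507 m, N = 4973757.565 m.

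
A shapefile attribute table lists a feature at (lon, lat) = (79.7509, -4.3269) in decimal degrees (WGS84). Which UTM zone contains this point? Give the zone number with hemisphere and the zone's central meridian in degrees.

Zone 44S, central meridian 81°

UTM zone = ⌊(λ + 180)/6⌋ + 1; 79.7509° ∈ [78°, 84°) → zone 44.
Hemisphere: S (φ < 0).
Central meridian λ₀ = 6×44 − 183 = 81°.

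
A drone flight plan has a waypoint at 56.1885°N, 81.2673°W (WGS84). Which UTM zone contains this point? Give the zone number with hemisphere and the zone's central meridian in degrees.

Zone 17N, central meridian -81°

UTM zone = ⌊(λ + 180)/6⌋ + 1; -81.2673° ∈ [-84°, -78°) → zone 17.
Hemisphere: N (φ ≥ 0).
Central meridian λ₀ = 6×17 − 183 = -81°.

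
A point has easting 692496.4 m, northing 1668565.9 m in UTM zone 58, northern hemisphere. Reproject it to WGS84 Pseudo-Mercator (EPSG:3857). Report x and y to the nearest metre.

x 18567089 m, y 1699056 m

Unproject from UTM 58N (λ₀ = 165°) → φ = 15.08549987°, λ = 166.79099962°.
Web Mercator (R = 6378137 m): x = 18567089.146 m, y = 1699055.668 m.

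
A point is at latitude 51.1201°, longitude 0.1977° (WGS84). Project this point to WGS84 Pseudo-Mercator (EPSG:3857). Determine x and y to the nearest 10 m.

x 22010 m, y 6642570 m

Web Mercator is spherical with R = a = 6378137 m.
x = R·λ = 6378137 × 0.003450516 = 22007.863 m.
y = R·ln tan(π/4 + φ/2) = 6378137 × 1.041458592 = 6642565.581 m.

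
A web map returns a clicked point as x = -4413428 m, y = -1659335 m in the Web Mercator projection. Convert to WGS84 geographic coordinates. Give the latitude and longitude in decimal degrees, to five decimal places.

R = 6378137 m. λ = x/R = -39.64649828°.
φ = 2·arctan(exp(y/R)) − 90° = 2·arctan(0.77093) − 90° = -14.74070221°.

lat -14.74070°, lon -39.64650°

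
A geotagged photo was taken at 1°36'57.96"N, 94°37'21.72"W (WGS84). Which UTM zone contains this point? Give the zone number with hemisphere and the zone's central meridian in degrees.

Zone 15N, central meridian -93°

UTM zone = ⌊(λ + 180)/6⌋ + 1; -94.6227° ∈ [-96°, -90°) → zone 15.
Hemisphere: N (φ ≥ 0).
Central meridian λ₀ = 6×15 − 183 = -93°.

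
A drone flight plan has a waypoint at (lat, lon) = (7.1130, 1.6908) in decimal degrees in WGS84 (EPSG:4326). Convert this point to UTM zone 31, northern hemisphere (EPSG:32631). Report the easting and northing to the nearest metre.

Zone 31 central meridian λ₀ = 6×31 − 183 = 3°; Δλ = -1.3092°.
Transverse Mercator on WGS84 with k₀ = 0.9996 gives E = 355420.302 m, N = 786445.219 m.

E 355420 m, N 786445 m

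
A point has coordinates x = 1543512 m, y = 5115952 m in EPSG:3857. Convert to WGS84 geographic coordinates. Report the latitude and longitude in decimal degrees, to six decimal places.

R = 6378137 m. λ = x/R = 13.86560421°.
φ = 2·arctan(exp(y/R)) − 90° = 2·arctan(2.23024) − 90° = 41.69869682°.

lat 41.698697°, lon 13.865604°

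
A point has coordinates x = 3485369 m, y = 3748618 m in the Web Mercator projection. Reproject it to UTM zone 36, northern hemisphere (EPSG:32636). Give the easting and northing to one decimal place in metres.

Web Mercator inverse (R = 6378137 m) → φ = 31.88800115°, λ = 31.30960243°.
UTM 36N forward: E = 340128.806 m, N = 3529267.617 m.

E 340128.8 m, N 3529267.6 m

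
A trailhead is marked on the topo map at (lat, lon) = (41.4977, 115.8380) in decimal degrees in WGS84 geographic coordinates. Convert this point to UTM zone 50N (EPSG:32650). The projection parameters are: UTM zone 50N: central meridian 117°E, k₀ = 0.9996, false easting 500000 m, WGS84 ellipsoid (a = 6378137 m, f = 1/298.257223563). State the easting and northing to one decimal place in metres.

E 403012.0 m, N 4594660.6 m

Zone 50 central meridian λ₀ = 6×50 − 183 = 117°; Δλ = -1.1620°.
Transverse Mercator on WGS84 with k₀ = 0.9996 gives E = 403012.005 m, N = 4594660.579 m.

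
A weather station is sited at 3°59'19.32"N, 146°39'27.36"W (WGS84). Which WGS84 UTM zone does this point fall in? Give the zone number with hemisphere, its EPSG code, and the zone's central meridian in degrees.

Zone 6N (EPSG:32606), central meridian -147°

UTM zone = ⌊(λ + 180)/6⌋ + 1; -146.6576° ∈ [-150°, -144°) → zone 6.
Hemisphere: N (φ ≥ 0).
Central meridian λ₀ = 6×6 − 183 = -147°.
EPSG code: 32606.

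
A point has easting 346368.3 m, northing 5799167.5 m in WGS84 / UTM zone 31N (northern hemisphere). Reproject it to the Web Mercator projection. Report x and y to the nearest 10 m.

x 83020 m, y 6858430 m

Unproject from UTM 31N (λ₀ = 3°) → φ = 52.32129962°, λ = 0.74580000°.
Web Mercator (R = 6378137 m): x = 83022.077 m, y = 6858430.347 m.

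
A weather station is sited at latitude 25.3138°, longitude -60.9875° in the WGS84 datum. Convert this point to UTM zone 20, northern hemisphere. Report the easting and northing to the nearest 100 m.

E 702600 m, N 2801200 m

Zone 20 central meridian λ₀ = 6×20 − 183 = -63°; Δλ = +2.0125°.
Transverse Mercator on WGS84 with k₀ = 0.9996 gives E = 702588.574 m, N = 2801216.814 m.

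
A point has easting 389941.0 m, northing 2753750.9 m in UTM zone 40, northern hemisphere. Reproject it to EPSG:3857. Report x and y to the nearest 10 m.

Unproject from UTM 40N (λ₀ = 57°) → φ = 24.89490034°, λ = 55.91029980°.
Web Mercator (R = 6378137 m): x = 6223906.103 m, y = 2862841.010 m.

x 6223910 m, y 2862840 m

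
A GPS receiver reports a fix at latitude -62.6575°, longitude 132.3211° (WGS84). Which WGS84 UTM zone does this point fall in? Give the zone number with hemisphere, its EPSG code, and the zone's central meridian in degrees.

Zone 53S (EPSG:32753), central meridian 135°

UTM zone = ⌊(λ + 180)/6⌋ + 1; 132.3211° ∈ [132°, 138°) → zone 53.
Hemisphere: S (φ < 0).
Central meridian λ₀ = 6×53 − 183 = 135°.
EPSG code: 32753.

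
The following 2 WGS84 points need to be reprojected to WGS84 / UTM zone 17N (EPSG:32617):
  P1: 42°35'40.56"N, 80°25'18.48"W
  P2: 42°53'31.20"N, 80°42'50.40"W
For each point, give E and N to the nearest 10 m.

UTM zone 17N: λ₀ = -81°, k₀ = 0.9996.
P1 (42.5946°, -80.4218°) → (547436.847, 4715959.415) m.
P2 (42.8920°, -80.7140°) → (523352.183, 4748861.362) m.

P1: E 547440 m, N 4715960 m; P2: E 523350 m, N 4748860 m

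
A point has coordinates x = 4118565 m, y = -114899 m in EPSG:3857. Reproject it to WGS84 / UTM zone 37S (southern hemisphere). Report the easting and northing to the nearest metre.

E 277184 m, N 9885852 m

Web Mercator inverse (R = 6378137 m) → φ = -1.03209946°, λ = 36.99769888°.
UTM 37S forward: E = 277184.289 m, N = 9885851.725 m.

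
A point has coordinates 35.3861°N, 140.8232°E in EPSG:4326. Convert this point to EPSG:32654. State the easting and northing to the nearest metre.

E 483943 m, N 3915876 m

Zone 54 central meridian λ₀ = 6×54 − 183 = 141°; Δλ = -0.1768°.
Transverse Mercator on WGS84 with k₀ = 0.9996 gives E = 483942.848 m, N = 3915875.800 m.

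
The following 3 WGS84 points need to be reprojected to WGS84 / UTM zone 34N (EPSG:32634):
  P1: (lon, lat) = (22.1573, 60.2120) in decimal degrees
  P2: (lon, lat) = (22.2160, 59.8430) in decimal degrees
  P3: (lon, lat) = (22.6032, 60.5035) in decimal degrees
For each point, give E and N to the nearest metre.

P1: E 564136 m, N 6675584 m; P2: E 568144 m, N 6634552 m; P3: E 588055 m, N 6708559 m

UTM zone 34N: λ₀ = 21°, k₀ = 0.9996.
P1 (60.2120°, 22.1573°) → (564135.858, 6675583.703) m.
P2 (59.8430°, 22.2160°) → (568144.237, 6634551.950) m.
P3 (60.5035°, 22.6032°) → (588054.585, 6708559.346) m.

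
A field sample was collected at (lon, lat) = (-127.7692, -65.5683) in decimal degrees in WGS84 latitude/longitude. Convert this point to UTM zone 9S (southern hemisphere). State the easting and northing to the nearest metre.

E 556802 m, N 2727652 m

Zone 9 central meridian λ₀ = 6×9 − 183 = -129°; Δλ = +1.2308°.
Transverse Mercator on WGS84 with k₀ = 0.9996 gives E = 556801.588 m, N = 2727651.606 m.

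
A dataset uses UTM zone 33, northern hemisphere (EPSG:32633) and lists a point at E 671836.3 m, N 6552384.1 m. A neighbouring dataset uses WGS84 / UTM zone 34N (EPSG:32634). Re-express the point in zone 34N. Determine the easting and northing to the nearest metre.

E 327958 m, N 6552393 m

UTM 33N → geographic: φ = 59.07610035°, λ = 17.99820047°.
UTM 34N (λ₀ = 21°) forward: E = 327957.515 m, N = 6552393.370 m.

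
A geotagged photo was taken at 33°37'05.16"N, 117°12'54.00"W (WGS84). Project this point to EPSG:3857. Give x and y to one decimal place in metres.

x -13048314.1 m, y 3977636.7 m

Web Mercator is spherical with R = a = 6378137 m.
x = R·λ = 6378137 × -2.045787683 = -13048314.113 m.
y = R·ln tan(π/4 + φ/2) = 6378137 × 0.623636140 = 3977636.739 m.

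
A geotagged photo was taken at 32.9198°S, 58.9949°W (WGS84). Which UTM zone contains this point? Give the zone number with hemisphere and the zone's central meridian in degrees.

UTM zone = ⌊(λ + 180)/6⌋ + 1; -58.9949° ∈ [-60°, -54°) → zone 21.
Hemisphere: S (φ < 0).
Central meridian λ₀ = 6×21 − 183 = -57°.

Zone 21S, central meridian -57°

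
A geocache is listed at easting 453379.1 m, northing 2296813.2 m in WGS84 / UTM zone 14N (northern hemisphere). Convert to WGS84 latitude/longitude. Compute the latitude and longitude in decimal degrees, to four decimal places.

lat 20.7705°, lon -99.4479°

Zone 14N: λ₀ = -99°, k₀ = 0.9996, false easting 500000 m.
Meridian distance M = (N − FN)/k₀ = 2297732.3 m.
Inverse transverse Mercator on WGS84 gives φ = 20.77049993°, λ = -99.44790042°.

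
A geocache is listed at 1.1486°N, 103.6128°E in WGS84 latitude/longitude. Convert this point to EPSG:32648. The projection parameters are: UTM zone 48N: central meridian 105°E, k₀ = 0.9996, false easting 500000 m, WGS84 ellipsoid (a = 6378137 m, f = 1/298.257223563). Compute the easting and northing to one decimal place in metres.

Zone 48 central meridian λ₀ = 6×48 − 183 = 105°; Δλ = -1.3872°.
Transverse Mercator on WGS84 with k₀ = 0.9996 gives E = 345655.010 m, N = 126992.441 m.

E 345655.0 m, N 126992.4 m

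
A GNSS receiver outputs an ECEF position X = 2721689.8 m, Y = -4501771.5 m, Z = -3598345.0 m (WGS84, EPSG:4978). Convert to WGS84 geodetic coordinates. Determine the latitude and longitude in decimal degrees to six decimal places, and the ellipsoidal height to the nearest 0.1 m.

λ = atan2(Y, X) = -58.84359942°; p = √(X²+Y²) = 5260564.8 m.
Bowring's method on WGS84 (a = 6378137 m, b = 6356752.314 m) gives φ = -34.55249980°, h = 2212.668 m.

lat -34.552500°, lon -58.843599°, h 2212.7 m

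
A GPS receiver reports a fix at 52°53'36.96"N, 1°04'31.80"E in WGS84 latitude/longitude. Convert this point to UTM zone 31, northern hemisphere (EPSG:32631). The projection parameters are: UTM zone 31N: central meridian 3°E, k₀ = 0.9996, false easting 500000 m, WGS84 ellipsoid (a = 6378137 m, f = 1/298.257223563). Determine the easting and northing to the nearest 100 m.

Zone 31 central meridian λ₀ = 6×31 − 183 = 3°; Δλ = -1.9245°.
Transverse Mercator on WGS84 with k₀ = 0.9996 gives E = 370535.414 m, N = 5862168.822 m.

E 370500 m, N 5862200 m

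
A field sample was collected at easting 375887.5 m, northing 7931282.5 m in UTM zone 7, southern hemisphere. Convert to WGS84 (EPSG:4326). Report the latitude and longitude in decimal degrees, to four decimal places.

Zone 7S: λ₀ = -141°, k₀ = 0.9996, false easting 500000 m, false northing 10000000 m.
Meridian distance M = (N − FN)/k₀ = -2069545.3 m.
Inverse transverse Mercator on WGS84 gives φ = -18.70610002°, λ = -142.17709987°.

lat -18.7061°, lon -142.1771°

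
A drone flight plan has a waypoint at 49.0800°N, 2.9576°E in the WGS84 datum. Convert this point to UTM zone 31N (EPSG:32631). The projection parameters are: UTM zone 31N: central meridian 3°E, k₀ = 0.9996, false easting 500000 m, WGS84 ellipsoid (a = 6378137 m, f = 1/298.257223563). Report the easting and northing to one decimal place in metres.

Zone 31 central meridian λ₀ = 6×31 − 183 = 3°; Δλ = -0.0424°.
Transverse Mercator on WGS84 with k₀ = 0.9996 gives E = 496903.727 m, N = 5436349.929 m.

E 496903.7 m, N 5436349.9 m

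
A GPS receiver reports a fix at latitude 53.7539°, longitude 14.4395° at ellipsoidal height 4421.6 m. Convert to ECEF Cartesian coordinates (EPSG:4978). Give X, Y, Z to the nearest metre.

WGS84: a = 6378137 m, e² = 0.006694380; N(φ) = a/√(1−e²sin²φ) = 6392068.174 m.
X = (N+h)·cosφ·cosλ = 3662488.638 m; Y = (N+h)·cosφ·sinλ = 943059.121 m; Z = (N(1−e²)+h)·sinφ = 5124161.866 m.

X 3662489 m, Y 943059 m, Z 5124162 m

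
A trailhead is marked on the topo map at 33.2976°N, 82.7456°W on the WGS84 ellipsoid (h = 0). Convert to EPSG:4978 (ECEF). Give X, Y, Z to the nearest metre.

X 673858 m, Y -5293710 m, Z 3481593 m

WGS84: a = 6378137 m, e² = 0.006694380; N(φ) = a/√(1−e²sin²φ) = 6384581.028 m.
X = (N+h)·cosφ·cosλ = 673858.071 m; Y = (N+h)·cosφ·sinλ = -5293709.914 m; Z = (N(1−e²)+h)·sinφ = 3481592.954 m.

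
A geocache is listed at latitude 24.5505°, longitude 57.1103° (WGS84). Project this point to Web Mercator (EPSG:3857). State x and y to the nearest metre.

Web Mercator is spherical with R = a = 6378137 m.
x = R·λ = 6378137 × 0.996762772 = 6357489.515 m.
y = R·ln tan(π/4 + φ/2) = 6378137 × 0.442234756 = 2820633.857 m.

x 6357490 m, y 2820634 m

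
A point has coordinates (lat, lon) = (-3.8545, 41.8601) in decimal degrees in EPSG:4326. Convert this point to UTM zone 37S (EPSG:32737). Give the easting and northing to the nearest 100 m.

E 817700 m, N 9573400 m

Zone 37 central meridian λ₀ = 6×37 − 183 = 39°; Δλ = +2.8601°.
Transverse Mercator on WGS84 with k₀ = 0.9996 gives E = 817674.066 m, N = 9573422.151 m.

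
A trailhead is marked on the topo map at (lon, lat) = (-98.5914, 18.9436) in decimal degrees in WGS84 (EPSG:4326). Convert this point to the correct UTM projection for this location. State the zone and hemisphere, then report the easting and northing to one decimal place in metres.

Longitude -98.5914° lies in the 6° band [-102°, -96°), giving zone 14; latitude is north of the equator, so 14N.
Zone 14 central meridian λ₀ = 6×14 − 183 = -99°; Δλ = +0.4086°.
Transverse Mercator on WGS84 with k₀ = 0.9996 gives E = 543019.864 m, N = 2094636.734 m.

Zone 14N: E 543019.9 m, N 2094636.7 m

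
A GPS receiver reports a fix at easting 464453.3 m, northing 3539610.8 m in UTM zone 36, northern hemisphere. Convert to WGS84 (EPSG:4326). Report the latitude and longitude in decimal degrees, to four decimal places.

lat 31.9920°, lon 32.6237°

Zone 36N: λ₀ = 33°, k₀ = 0.9996, false easting 500000 m.
Meridian distance M = (N − FN)/k₀ = 3541027.2 m.
Inverse transverse Mercator on WGS84 gives φ = 31.99200002°, λ = 32.62370048°.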